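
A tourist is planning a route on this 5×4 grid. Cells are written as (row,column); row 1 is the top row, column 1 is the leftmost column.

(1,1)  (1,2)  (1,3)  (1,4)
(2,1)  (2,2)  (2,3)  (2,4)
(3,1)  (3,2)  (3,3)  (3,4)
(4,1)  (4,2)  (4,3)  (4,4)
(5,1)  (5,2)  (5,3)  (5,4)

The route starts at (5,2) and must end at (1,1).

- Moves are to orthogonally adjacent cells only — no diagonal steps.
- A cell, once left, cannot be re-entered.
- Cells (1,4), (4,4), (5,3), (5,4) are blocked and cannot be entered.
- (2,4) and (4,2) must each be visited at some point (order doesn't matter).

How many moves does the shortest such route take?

9

Any route passes through (2,4) and (4,2) in some order between (5,2) and (1,1). Summing Manhattan distances along each leg and taking the cheapest ordering ((5,2) → (4,2) → (2,4) → (1,1)) gives a lower bound of 1 + 4 + 4 = 9 moves.
A route of 9 moves achieves this: (5,2) → (4,2) → (3,2) → (3,3) → (3,4) → (2,4) → (2,3) → (1,3) → (1,2) → (1,1).
Since 9 matches the lower bound, it is optimal.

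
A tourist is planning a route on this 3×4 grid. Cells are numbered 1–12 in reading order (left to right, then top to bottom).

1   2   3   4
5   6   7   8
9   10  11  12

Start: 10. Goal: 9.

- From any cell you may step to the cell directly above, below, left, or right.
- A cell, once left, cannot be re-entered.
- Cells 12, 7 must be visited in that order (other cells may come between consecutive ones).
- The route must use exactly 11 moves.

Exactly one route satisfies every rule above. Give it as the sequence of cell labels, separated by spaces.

10 11 12 8 4 3 7 6 2 1 5 9

The waypoints must appear in the order 12, 7, with no cell reused.
Route from 10: right 2 to 12, up 2 to 4, left 1 to 3, down 1 to 7, left 1 to 6, up 1 to 2, left 1 to 1, down 2 to 9 — 11 moves in all.
Check: order respected (12 at step 2, 7 at step 6); 11 moves as required.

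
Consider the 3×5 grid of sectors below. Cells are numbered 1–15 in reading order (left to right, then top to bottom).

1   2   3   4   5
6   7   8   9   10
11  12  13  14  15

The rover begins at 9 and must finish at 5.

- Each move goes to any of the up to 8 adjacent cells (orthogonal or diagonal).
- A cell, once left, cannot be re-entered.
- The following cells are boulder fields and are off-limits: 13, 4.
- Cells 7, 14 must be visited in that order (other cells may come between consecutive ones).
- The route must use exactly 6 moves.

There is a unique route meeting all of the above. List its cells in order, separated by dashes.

9 - 3 - 7 - 8 - 14 - 10 - 5

The waypoints must appear in the order 7, 14, with no cell reused.
Route from 9: up-left to 3, down-left to 7, right to 8, down-right to 14, up-right to 10, up to 5 — 6 moves in all.
Check: order respected (7 at step 2, 14 at step 4); 6 moves as required.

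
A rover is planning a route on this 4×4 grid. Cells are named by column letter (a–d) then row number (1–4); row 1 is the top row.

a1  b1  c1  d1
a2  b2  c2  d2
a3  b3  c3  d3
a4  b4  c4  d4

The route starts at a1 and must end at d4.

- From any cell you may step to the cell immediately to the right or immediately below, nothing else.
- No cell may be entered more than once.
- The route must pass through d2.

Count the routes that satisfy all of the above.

4

A right/down-only route from a1 to d4 makes exactly 3 down-moves and 3 right-moves in some order.
With no other constraints that would be C(6,3) = 20 routes.
Split at d2 and multiply the segment counts: a1→d2: 4; d2→d4: 1; product = 4.
That gives 4 routes.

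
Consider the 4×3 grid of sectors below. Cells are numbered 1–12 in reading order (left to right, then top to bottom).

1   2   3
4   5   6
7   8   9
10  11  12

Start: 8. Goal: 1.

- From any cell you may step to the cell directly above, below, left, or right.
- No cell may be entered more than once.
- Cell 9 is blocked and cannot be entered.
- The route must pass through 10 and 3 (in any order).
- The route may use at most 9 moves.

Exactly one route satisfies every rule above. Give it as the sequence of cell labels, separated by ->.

8 -> 11 -> 10 -> 7 -> 4 -> 5 -> 6 -> 3 -> 2 -> 1

The 9-move cap with required stops at 10, 3 leaves no slack for detours.
Route from 8: down to 11, left to 10, 2× up (reaching 4), 2× right (reaching 6), up to 3, 2× left (reaching 1) — 9 moves in all.
Check: all required cells visited; 9 ≤ 9 moves.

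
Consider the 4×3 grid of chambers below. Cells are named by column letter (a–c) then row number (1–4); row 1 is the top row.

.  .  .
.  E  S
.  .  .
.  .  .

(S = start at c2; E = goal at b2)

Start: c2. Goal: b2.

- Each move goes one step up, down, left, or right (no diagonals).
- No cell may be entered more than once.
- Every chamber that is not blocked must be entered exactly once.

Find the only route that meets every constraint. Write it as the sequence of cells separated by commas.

Need to visit all 12 open cells exactly once, starting at c2 and ending at b2.
Route from c2: up to c1, 2× left (reaching a1), 3× down (reaching a4), 2× right (reaching c4), up to c3, left to b3, up to b2 — 11 moves in all.
Check: all 12 open cells covered.

c2, c1, b1, a1, a2, a3, a4, b4, c4, c3, b3, b2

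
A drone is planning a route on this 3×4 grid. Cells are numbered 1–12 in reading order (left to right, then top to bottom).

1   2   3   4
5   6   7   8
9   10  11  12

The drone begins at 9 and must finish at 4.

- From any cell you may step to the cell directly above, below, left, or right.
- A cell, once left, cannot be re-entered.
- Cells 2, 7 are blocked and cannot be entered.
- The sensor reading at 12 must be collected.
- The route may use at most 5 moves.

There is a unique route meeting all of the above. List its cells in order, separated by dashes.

9 - 10 - 11 - 12 - 8 - 4

The 5-move cap with required stops at 12 leaves no slack for detours.
Route from 9: right 3 to 12, up 2 to 4 — 5 moves in all.
Check: all required cells visited; 5 ≤ 5 moves.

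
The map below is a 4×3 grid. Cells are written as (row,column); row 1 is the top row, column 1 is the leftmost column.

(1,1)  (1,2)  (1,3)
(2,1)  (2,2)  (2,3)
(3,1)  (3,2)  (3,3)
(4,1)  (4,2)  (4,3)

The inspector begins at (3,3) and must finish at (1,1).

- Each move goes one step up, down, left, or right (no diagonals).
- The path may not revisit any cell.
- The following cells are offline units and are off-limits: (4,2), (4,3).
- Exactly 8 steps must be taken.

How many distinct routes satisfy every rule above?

2

Need simple routes of exactly 8 moves from (3,3) to (1,1) (Manhattan distance 4, so 2 moves are spent on a detour and 2 undoing it).
Enumerating: (3,3) (2,3) (1,3) (1,2) (2,2) (3,2) (3,1) (2,1) (1,1) | (3,3) (3,2) (3,1) (2,1) (2,2) (2,3) (1,3) (1,2) (1,1).
That gives 2 routes.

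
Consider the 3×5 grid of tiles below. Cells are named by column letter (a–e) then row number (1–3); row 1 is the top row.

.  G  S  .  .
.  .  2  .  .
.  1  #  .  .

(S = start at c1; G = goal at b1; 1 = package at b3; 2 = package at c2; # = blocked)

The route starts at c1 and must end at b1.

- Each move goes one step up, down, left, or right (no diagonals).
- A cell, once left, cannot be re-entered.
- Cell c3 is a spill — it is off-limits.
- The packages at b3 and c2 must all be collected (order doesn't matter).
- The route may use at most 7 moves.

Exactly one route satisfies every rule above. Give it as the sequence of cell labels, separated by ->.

c1 -> c2 -> b2 -> b3 -> a3 -> a2 -> a1 -> b1

The budget equals the shortest possible length, so every move has to be on a shortest route through the required cells.
Route from c1: down to c2, left to b2, down to b3, left to a3, 2× up (reaching a1), right to b1 — 7 moves in all.
Check: all required cells visited; 7 ≤ 7 moves.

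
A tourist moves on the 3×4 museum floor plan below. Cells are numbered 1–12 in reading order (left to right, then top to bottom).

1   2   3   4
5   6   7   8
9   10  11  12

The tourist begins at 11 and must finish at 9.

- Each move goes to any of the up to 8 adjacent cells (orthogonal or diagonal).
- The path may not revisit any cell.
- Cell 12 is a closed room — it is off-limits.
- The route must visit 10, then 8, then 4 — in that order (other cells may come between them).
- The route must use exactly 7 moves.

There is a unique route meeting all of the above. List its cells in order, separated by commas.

11, 10, 7, 8, 4, 3, 6, 9

The waypoints must appear in the order 10, 8, 4, with no cell reused.
Route from 11: left 1 to 10, up-right 1 to 7, right 1 to 8, up 1 to 4, left 1 to 3, down-left 2 to 9 — 7 moves in all.
Check: order respected (10 at step 1, 8 at step 3, 4 at step 4); 7 moves as required.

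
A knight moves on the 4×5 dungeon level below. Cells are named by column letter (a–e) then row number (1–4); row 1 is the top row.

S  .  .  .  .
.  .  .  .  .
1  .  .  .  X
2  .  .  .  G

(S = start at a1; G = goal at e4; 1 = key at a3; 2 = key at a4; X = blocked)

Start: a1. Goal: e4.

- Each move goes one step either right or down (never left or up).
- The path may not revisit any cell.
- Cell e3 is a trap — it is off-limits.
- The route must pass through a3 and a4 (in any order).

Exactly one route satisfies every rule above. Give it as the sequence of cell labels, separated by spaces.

a1 a2 a3 a4 b4 c4 d4 e4

Moves only go right or down, so the column and row indices never decrease.
Route from a1: down 3 to a4, right 4 to e4 — 7 moves in all.
Check: all required cells visited.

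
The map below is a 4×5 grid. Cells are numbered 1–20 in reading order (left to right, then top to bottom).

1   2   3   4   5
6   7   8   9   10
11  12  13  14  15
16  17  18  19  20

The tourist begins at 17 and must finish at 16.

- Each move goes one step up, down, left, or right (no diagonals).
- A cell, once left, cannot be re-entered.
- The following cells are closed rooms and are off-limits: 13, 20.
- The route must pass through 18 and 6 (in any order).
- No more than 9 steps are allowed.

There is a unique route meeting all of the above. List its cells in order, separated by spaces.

The 9-move cap with required stops at 18, 6 leaves no slack for detours.
Route from 17: 2× right (reaching 19), 2× up (reaching 9), 3× left (reaching 6), 2× down (reaching 16) — 9 moves in all.
Check: all required cells visited; 9 ≤ 9 moves.

17 18 19 14 9 8 7 6 11 16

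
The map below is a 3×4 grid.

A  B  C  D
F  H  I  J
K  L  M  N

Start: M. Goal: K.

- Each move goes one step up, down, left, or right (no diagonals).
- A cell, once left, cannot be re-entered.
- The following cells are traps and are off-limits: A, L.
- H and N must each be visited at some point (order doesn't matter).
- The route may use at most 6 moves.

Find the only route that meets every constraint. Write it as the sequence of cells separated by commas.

M, N, J, I, H, F, K

The 6-move cap with required stops at H, N leaves no slack for detours.
Route from M: right 1 to N, up 1 to J, left 3 to F, down 1 to K — 6 moves in all.
Check: all required cells visited; 6 ≤ 6 moves.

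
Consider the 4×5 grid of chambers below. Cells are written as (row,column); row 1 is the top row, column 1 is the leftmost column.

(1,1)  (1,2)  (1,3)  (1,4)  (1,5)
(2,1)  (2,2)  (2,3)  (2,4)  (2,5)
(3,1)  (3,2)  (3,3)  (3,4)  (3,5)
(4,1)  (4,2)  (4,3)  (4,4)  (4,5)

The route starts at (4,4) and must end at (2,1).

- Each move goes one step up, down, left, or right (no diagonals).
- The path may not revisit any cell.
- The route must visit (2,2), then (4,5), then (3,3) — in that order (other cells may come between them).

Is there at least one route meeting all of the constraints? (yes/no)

no

Ignoring the required order, 142 revisit-free routes from (4,4) to (2,1) pass through all of (2,2), (4,5), and (3,3); the waypoint orders that occur are (4,5) → (3,3) → (2,2) (108); (4,5) → (2,2) → (3,3) (34) — never (2,2) → (4,5) → (3,3).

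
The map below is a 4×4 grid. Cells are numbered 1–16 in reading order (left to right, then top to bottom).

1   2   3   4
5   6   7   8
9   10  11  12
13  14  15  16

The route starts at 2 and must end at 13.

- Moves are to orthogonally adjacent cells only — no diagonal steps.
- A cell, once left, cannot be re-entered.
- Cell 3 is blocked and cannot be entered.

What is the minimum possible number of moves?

4

The Manhattan distance from 2 to 13 is |1−4| + |2−1| = 4, so at least 4 moves are needed.
A route of 4 moves achieves this: 2 → 6 → 10 → 14 → 13.
Since 4 matches the lower bound, it is optimal.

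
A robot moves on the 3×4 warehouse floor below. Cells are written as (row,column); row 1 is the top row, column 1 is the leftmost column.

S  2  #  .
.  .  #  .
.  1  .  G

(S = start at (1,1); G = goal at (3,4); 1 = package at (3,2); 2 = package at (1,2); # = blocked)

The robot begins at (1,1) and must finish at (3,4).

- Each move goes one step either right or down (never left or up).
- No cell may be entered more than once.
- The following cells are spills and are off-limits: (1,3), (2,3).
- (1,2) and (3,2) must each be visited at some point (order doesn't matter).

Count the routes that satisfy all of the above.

A right/down-only route from (1,1) to (3,4) makes exactly 2 down-moves and 3 right-moves in some order.
With no other constraints that would be C(5,2) = 10 routes.
A monotone route can only reach the required cells in the order (1,2), (3,2), so split there and multiply the segment counts (each segment already excludes blocked cells): (1,1)→(1,2): 1; (1,2)→(3,2): 1; (3,2)→(3,4): 1; product = 1.
That gives 1 route.

1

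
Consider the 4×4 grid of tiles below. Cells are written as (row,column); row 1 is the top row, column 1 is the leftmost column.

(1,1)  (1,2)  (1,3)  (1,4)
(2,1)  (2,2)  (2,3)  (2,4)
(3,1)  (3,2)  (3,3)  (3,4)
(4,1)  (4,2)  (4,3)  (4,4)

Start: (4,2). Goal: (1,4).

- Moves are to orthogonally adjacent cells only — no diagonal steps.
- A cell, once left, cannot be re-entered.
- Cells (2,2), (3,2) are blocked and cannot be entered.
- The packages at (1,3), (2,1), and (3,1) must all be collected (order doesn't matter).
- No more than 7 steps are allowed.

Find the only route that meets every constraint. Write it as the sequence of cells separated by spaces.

(4,2) (4,1) (3,1) (2,1) (1,1) (1,2) (1,3) (1,4)

The budget equals the shortest possible length, so every move has to be on a shortest route through the required cells.
Route from (4,2): left to (4,1), 3× up (reaching (1,1)), 3× right (reaching (1,4)) — 7 moves in all.
Check: all required cells visited; 7 ≤ 7 moves.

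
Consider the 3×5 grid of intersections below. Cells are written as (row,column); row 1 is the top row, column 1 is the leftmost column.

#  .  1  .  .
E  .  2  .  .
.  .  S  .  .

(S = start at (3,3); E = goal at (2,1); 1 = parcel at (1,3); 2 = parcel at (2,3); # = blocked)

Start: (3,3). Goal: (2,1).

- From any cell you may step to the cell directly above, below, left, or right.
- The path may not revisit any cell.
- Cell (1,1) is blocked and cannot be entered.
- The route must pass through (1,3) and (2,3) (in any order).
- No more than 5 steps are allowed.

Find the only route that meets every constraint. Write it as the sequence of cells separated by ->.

Any route must reach (1,3) and (2,3) and still end at (2,1) within 5 moves, so the order of the required stops is forced.
Route from (3,3): up 2 to (1,3), left 1 to (1,2), down 1 to (2,2), left 1 to (2,1) — 5 moves in all.
Check: all required cells visited; 5 ≤ 5 moves.

(3,3) -> (2,3) -> (1,3) -> (1,2) -> (2,2) -> (2,1)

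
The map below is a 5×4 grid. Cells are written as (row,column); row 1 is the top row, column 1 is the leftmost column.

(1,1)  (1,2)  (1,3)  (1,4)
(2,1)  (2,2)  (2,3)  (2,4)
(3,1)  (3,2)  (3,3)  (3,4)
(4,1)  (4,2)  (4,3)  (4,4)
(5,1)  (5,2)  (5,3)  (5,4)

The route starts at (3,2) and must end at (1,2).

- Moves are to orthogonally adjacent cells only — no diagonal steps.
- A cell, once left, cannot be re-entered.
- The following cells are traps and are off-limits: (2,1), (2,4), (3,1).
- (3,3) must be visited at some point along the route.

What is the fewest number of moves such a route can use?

4

Any route passes through (3,3) somewhere between (3,2) and (1,2). Summing Manhattan distances along the two legs ((3,2) → (3,3) → (1,2)) gives a lower bound of 1 + 3 = 4 moves.
A route of 4 moves achieves this: (3,2) → (3,3) → (2,3) → (1,3) → (1,2).
Since 4 matches the lower bound, it is optimal.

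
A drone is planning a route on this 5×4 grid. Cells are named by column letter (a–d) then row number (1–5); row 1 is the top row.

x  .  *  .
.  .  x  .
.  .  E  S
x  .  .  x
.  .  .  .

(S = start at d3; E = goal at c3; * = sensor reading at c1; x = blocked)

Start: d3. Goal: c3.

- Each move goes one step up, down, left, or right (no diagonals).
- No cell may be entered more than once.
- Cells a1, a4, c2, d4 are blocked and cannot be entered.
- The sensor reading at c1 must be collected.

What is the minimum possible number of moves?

Any route passes through c1 somewhere between d3 and c3. Summing Manhattan distances along the two legs (d3 → c1 → c3) gives a lower bound of 3 + 2 = 5 moves.
That bound ignores the blocked cells. Measuring each leg by the fewest moves that actually steer around them (d3→c1: 3; c1→c3: 4) raises the lower bound to 7.
A route of 7 moves exists: d3 → d2 → d1 → c1 → b1 → b2 → b3 → c3.
Since 7 matches that lower bound, it is optimal.

7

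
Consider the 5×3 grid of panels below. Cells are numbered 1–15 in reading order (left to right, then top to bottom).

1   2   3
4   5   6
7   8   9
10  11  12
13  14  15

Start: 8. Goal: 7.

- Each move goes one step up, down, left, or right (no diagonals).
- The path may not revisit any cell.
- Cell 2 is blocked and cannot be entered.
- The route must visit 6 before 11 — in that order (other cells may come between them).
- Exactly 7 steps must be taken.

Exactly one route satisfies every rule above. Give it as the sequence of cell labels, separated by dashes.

The waypoints must appear in the order 6, 11, with no cell reused.
Route from 8: up to 5, right to 6, 2× down (reaching 12), 2× left (reaching 10), up to 7 — 7 moves in all.
Check: order respected (6 at step 2, 11 at step 5); 7 moves as required.

8 - 5 - 6 - 9 - 12 - 11 - 10 - 7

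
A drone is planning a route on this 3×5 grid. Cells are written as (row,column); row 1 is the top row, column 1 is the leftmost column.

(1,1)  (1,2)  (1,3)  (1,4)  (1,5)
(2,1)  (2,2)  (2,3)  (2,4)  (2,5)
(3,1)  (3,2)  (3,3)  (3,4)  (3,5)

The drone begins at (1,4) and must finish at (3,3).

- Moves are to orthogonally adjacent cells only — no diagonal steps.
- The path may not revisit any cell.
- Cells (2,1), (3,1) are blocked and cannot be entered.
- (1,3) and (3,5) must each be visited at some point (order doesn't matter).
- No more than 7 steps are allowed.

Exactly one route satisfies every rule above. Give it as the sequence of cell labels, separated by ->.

(1,4) -> (1,3) -> (2,3) -> (2,4) -> (2,5) -> (3,5) -> (3,4) -> (3,3)

The 7-move cap with required stops at (1,3), (3,5) leaves no slack for detours.
Route from (1,4): left to (1,3), down to (2,3), 2× right (reaching (2,5)), down to (3,5), 2× left (reaching (3,3)) — 7 moves in all.
Check: all required cells visited; 7 ≤ 7 moves.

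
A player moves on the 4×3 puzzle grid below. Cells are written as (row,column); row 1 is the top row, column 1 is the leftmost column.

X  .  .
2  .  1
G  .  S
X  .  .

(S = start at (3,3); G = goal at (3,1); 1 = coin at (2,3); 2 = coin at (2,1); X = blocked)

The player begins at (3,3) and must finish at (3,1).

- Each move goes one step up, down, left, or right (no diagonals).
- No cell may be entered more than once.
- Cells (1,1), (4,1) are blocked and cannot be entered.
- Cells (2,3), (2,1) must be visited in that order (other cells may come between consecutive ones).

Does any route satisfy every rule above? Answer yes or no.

One route that works: (3,3) → (2,3) → (2,2) → (2,1) → (3,1).

yes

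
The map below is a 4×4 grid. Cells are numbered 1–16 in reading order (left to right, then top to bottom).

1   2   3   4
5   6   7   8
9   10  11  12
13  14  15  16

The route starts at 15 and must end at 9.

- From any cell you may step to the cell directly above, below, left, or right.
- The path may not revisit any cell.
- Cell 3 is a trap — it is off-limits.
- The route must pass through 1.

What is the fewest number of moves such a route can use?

Any route passes through 1 somewhere between 15 and 9. Summing Manhattan distances along the two legs (15 → 1 → 9) gives a lower bound of 5 + 2 = 7 moves.
A route of 7 moves achieves this: 15 → 11 → 7 → 6 → 2 → 1 → 5 → 9.
Since 7 matches the lower bound, it is optimal.

7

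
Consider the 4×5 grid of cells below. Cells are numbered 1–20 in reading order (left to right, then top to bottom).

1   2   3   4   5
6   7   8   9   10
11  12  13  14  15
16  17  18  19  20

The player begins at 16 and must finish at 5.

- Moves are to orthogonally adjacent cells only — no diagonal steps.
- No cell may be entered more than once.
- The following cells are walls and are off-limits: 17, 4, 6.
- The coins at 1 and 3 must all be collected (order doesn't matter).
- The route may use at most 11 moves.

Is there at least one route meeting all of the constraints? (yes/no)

no

1 must be visited but has only one open neighbour (2), and it is neither the start nor the goal — the route would have to enter and leave through 2, re-entering it.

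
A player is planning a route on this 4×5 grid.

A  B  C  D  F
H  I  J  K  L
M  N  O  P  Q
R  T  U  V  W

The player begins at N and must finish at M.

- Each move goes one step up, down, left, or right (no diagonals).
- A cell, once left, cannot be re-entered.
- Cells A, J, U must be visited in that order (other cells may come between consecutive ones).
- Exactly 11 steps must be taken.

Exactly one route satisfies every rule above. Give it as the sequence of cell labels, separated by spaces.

N I H A B C J O U T R M

The waypoints must appear in the order A, J, U, with no cell reused.
Route from N: up 1 to I, left 1 to H, up 1 to A, right 2 to C, down 3 to U, left 2 to R, up 1 to M — 11 moves in all.
Check: order respected (A at step 3, J at step 6, U at step 8); 11 moves as required.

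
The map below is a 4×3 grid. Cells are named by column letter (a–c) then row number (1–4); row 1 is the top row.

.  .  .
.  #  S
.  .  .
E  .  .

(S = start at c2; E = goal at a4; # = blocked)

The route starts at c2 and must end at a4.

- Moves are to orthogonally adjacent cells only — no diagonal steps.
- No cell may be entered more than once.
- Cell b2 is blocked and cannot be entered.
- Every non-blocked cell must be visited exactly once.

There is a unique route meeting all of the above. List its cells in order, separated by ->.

Need to visit all 11 open cells exactly once, starting at c2 and ending at a4.
Cell a1 has only two open neighbours (a2 and b1), so the path must pass straight through it: one of those is the cell it's entered from and the other is where it exits.
Route from c2: up 1 to c1, left 2 to a1, down 2 to a3, right 2 to c3, down 1 to c4, left 2 to a4 — 10 moves in all.
Check: all 11 open cells covered.

c2 -> c1 -> b1 -> a1 -> a2 -> a3 -> b3 -> c3 -> c4 -> b4 -> a4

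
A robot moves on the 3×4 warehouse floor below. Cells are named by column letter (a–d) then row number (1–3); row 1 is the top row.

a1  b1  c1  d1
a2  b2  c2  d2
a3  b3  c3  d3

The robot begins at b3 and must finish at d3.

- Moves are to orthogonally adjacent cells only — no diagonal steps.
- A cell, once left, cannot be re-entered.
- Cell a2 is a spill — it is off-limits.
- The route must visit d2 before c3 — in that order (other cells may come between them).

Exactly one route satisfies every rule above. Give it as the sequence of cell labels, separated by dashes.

The waypoints must appear in the order d2, c3, with no cell reused.
Route from b3: up 2 to b1, right 2 to d1, down 1 to d2, left 1 to c2, down 1 to c3, right 1 to d3 — 8 moves in all.
Check: order respected (d2 at step 5, c3 at step 7).

b3 - b2 - b1 - c1 - d1 - d2 - c2 - c3 - d3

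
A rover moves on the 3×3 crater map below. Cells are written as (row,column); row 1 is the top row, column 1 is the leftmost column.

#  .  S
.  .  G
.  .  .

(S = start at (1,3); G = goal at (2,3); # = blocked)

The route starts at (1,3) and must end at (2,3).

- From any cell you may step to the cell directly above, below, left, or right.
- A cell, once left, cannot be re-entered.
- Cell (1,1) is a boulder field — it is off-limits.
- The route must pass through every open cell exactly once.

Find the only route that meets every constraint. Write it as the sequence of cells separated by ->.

(1,3) -> (1,2) -> (2,2) -> (2,1) -> (3,1) -> (3,2) -> (3,3) -> (2,3)

Need to visit all 8 open cells exactly once, starting at (1,3) and ending at (2,3).
Cell (3,1) has only two open neighbours ((2,1) and (3,2)), so the path must pass straight through it: one of those is the cell it's entered from and the other is where it exits.
Route from (1,3): left to (1,2), down to (2,2), left to (2,1), down to (3,1), 2× right (reaching (3,3)), up to (2,3) — 7 moves in all.
Check: all 8 open cells covered.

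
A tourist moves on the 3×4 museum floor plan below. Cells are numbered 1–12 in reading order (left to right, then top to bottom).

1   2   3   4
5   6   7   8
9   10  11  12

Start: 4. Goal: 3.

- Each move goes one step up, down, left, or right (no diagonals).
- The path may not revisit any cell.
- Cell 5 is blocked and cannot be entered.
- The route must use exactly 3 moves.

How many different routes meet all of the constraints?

1

Need simple routes of exactly 3 moves from 4 to 3 (Manhattan distance 1, so 1 moves are spent on a detour and 1 undoing it).
Enumerating: 4 8 7 3.
That gives 1 route.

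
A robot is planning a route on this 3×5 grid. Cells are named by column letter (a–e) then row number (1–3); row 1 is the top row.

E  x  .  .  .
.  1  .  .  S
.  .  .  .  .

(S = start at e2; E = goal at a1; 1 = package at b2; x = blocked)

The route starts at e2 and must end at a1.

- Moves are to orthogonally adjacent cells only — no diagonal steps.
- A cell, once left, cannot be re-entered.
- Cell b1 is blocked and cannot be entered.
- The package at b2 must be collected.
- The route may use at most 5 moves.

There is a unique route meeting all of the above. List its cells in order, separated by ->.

e2 -> d2 -> c2 -> b2 -> a2 -> a1

The 5-move cap with required stops at b2 leaves no slack for detours.
Route from e2: 4× left (reaching a2), up to a1 — 5 moves in all.
Check: all required cells visited; 5 ≤ 5 moves.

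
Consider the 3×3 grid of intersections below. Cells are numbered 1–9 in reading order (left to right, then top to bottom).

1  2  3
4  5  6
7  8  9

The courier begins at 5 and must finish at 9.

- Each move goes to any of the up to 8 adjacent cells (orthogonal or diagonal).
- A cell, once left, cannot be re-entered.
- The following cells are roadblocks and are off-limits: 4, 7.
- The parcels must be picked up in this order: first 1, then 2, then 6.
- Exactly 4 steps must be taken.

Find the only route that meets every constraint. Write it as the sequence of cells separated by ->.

The waypoints must appear in the order 1, 2, 6, with no cell reused.
Route from 5: up-left 1 to 1, right 1 to 2, down-right 1 to 6, down 1 to 9 — 4 moves in all.
Check: order respected (1 at step 1, 2 at step 2, 6 at step 3); 4 moves as required.

5 -> 1 -> 2 -> 6 -> 9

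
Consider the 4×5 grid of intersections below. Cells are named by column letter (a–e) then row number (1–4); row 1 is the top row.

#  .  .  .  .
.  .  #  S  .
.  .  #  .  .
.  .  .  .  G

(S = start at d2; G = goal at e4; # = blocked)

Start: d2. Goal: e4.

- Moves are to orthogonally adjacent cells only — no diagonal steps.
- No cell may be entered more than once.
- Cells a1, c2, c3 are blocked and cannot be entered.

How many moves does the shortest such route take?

3

The Manhattan distance from d2 to e4 is |2−4| + |4−5| = 3, so at least 3 moves are needed.
A route of 3 moves achieves this: d2 → d3 → d4 → e4.
Since 3 matches the lower bound, it is optimal.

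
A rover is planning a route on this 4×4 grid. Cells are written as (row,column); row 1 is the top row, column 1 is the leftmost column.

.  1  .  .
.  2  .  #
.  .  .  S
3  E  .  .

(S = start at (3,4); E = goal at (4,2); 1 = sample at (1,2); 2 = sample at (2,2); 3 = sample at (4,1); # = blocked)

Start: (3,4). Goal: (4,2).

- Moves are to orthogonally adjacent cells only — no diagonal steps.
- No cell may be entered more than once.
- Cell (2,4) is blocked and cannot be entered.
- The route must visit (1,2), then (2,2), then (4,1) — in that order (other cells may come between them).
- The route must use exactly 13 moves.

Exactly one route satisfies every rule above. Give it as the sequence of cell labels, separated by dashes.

(3,4) - (4,4) - (4,3) - (3,3) - (2,3) - (1,3) - (1,2) - (1,1) - (2,1) - (2,2) - (3,2) - (3,1) - (4,1) - (4,2)

The waypoints must appear in the order (1,2), (2,2), (4,1), with no cell reused.
Route from (3,4): down to (4,4), left to (4,3), 3× up (reaching (1,3)), 2× left (reaching (1,1)), down to (2,1), right to (2,2), down to (3,2), left to (3,1), down to (4,1), right to (4,2) — 13 moves in all.
Check: order respected (1 at step 6, 2 at step 9, 3 at step 12); 13 moves as required.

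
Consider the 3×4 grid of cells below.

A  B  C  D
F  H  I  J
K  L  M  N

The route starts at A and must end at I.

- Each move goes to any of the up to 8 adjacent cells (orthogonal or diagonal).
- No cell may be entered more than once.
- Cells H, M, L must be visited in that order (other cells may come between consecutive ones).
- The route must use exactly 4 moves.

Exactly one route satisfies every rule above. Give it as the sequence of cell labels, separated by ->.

A -> H -> M -> L -> I

The waypoints must appear in the order H, M, L, with no cell reused.
Route from A: down-right 2 to M, left 1 to L, up-right 1 to I — 4 moves in all.
Check: order respected (H at step 1, M at step 2, L at step 3); 4 moves as required.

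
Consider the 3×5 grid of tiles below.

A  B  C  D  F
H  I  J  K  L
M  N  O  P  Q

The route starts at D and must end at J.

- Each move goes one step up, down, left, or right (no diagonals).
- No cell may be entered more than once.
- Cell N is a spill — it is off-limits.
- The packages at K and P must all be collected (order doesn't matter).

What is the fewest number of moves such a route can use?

4

Any route passes through K and P in some order between D and J. Summing Manhattan distances along each leg and taking the cheapest ordering (D → K → P → J) gives a lower bound of 1 + 1 + 2 = 4 moves.
A route of 4 moves achieves this: D → K → P → O → J.
Since 4 matches the lower bound, it is optimal.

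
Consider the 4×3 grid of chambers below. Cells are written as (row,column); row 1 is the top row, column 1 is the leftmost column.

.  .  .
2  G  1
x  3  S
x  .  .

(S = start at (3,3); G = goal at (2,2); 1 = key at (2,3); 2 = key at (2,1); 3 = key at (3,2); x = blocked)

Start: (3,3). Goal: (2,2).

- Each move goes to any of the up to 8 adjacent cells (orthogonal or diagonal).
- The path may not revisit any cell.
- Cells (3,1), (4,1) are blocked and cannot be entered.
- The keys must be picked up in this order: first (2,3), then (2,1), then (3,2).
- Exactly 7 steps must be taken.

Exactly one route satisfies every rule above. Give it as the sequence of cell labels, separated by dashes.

The waypoints must appear in the order (2,3), (2,1), (3,2), with no cell reused.
Route from (3,3): up 2 to (1,3), left 2 to (1,1), down 1 to (2,1), down-right 1 to (3,2), up 1 to (2,2) — 7 moves in all.
Check: order respected (1 at step 1, 2 at step 5, 3 at step 6); 7 moves as required.

(3,3) - (2,3) - (1,3) - (1,2) - (1,1) - (2,1) - (3,2) - (2,2)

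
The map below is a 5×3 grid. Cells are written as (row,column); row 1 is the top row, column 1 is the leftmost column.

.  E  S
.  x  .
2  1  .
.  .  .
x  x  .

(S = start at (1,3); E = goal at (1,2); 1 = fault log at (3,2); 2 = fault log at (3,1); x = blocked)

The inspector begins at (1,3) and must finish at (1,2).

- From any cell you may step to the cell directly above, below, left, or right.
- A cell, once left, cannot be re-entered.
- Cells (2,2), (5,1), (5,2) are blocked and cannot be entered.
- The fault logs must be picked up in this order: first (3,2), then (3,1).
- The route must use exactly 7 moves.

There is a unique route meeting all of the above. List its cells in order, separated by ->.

(1,3) -> (2,3) -> (3,3) -> (3,2) -> (3,1) -> (2,1) -> (1,1) -> (1,2)

The waypoints must appear in the order (3,2), (3,1), with no cell reused.
Route from (1,3): down 2 to (3,3), left 2 to (3,1), up 2 to (1,1), right 1 to (1,2) — 7 moves in all.
Check: order respected (1 at step 3, 2 at step 4); 7 moves as required.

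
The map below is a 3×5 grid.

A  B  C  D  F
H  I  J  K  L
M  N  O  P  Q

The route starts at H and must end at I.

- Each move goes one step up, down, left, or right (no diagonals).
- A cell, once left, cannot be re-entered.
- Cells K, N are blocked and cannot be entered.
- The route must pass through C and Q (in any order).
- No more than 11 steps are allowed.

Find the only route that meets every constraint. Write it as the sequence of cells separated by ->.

H -> A -> B -> C -> D -> F -> L -> Q -> P -> O -> J -> I

The budget equals the shortest possible length, so every move has to be on a shortest route through the required cells.
Route from H: up to A, 4× right (reaching F), 2× down (reaching Q), 2× left (reaching O), up to J, left to I — 11 moves in all.
Check: all required cells visited; 11 ≤ 11 moves.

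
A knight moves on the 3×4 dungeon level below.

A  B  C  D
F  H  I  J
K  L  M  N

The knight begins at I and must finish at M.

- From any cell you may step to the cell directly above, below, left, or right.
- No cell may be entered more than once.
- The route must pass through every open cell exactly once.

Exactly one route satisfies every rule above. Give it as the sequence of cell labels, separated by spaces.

I H L K F A B C D J N M

Need to visit all 12 open cells exactly once, starting at I and ending at M.
Cell A has only two open neighbours (F and B), so the path must pass straight through it: one of those is the cell it's entered from and the other is where it exits.
Route from I: left 1 to H, down 1 to L, left 1 to K, up 2 to A, right 3 to D, down 2 to N, left 1 to M — 11 moves in all.
Check: all 12 open cells covered.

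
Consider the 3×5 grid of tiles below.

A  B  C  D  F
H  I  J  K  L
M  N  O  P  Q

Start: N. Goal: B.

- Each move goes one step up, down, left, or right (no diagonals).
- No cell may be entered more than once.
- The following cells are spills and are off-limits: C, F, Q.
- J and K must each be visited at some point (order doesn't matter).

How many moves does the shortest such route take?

Any route passes through J and K in some order between N and B. Summing Manhattan distances along each leg and taking the cheapest ordering (N → J → K → B) gives a lower bound of 2 + 1 + 3 = 6 moves.
A route of 6 moves achieves this: N → O → P → K → J → I → B.
Since 6 matches the lower bound, it is optimal.

6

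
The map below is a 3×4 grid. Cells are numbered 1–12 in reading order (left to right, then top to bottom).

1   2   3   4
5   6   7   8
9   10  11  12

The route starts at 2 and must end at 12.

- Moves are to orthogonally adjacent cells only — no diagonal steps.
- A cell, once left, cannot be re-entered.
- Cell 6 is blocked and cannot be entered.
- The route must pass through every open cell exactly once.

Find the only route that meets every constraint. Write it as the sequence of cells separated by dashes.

2 - 1 - 5 - 9 - 10 - 11 - 7 - 3 - 4 - 8 - 12

Need to visit all 11 open cells exactly once, starting at 2 and ending at 12.
Cell 1 has only two open neighbours (5 and 2), so the path must pass straight through it: one of those is the cell it's entered from and the other is where it exits.
Route from 2: left to 1, 2× down (reaching 9), 2× right (reaching 11), 2× up (reaching 3), right to 4, 2× down (reaching 12) — 10 moves in all.
Check: all 11 open cells covered.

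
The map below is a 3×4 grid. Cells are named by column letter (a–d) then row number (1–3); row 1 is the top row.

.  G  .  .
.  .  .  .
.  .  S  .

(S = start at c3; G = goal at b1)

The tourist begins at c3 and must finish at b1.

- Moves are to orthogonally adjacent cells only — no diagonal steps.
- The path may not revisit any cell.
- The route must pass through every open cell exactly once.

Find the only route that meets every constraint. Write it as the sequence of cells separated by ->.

c3 -> d3 -> d2 -> d1 -> c1 -> c2 -> b2 -> b3 -> a3 -> a2 -> a1 -> b1

Need to visit all 12 open cells exactly once, starting at c3 and ending at b1.
Route from c3: right 1 to d3, up 2 to d1, left 1 to c1, down 1 to c2, left 1 to b2, down 1 to b3, left 1 to a3, up 2 to a1, right 1 to b1 — 11 moves in all.
Check: all 12 open cells covered.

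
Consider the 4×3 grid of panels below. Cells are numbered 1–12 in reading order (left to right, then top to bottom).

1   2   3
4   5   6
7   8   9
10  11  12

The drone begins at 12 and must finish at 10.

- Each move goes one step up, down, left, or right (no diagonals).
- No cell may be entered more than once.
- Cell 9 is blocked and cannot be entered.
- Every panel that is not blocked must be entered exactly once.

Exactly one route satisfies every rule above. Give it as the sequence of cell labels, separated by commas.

12, 11, 8, 5, 6, 3, 2, 1, 4, 7, 10

Need to visit all 11 open cells exactly once, starting at 12 and ending at 10.
Cell 1 has only two open neighbours (4 and 2), so the path must pass straight through it: one of those is the cell it's entered from and the other is where it exits.
Route from 12: left to 11, 2× up (reaching 5), right to 6, up to 3, 2× left (reaching 1), 3× down (reaching 10) — 10 moves in all.
Check: all 11 open cells covered.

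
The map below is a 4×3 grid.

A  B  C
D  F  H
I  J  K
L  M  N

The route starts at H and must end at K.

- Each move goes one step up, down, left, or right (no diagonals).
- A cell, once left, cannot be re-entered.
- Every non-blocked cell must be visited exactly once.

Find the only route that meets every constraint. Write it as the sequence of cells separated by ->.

H -> C -> B -> A -> D -> F -> J -> I -> L -> M -> N -> K

Need to visit all 12 open cells exactly once, starting at H and ending at K.
Route from H: up to C, 2× left (reaching A), down to D, right to F, down to J, left to I, down to L, 2× right (reaching N), up to K — 11 moves in all.
Check: all 12 open cells covered.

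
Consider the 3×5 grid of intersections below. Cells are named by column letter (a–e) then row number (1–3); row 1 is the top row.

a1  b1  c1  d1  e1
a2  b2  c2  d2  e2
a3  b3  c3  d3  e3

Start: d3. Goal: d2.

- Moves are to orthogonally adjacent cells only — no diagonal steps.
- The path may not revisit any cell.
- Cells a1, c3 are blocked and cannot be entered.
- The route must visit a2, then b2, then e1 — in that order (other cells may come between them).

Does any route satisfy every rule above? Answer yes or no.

Even ignoring the required order, no revisit-free route from d3 to d2 manages to pass through all of a2, b2, and e1: branching out from d3, every path either misses one of them or, having collected them, can no longer reach d2 without re-entering a cell.

no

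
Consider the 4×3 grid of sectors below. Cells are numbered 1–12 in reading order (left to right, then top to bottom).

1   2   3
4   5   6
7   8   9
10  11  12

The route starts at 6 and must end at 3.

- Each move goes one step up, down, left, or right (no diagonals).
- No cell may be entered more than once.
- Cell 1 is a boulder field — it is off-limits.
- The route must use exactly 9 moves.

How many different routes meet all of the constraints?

4

Need simple routes of exactly 9 moves from 6 to 3 (Manhattan distance 1, so 4 moves are spent on a detour and 4 undoing it).
Enumerating: 6 9 12 11 8 7 4 5 2 3 | 6 9 12 11 10 7 4 5 2 3 | 6 9 12 11 10 7 8 5 2 3 | 6 9 8 11 10 7 4 5 2 3.
That gives 4 routes.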